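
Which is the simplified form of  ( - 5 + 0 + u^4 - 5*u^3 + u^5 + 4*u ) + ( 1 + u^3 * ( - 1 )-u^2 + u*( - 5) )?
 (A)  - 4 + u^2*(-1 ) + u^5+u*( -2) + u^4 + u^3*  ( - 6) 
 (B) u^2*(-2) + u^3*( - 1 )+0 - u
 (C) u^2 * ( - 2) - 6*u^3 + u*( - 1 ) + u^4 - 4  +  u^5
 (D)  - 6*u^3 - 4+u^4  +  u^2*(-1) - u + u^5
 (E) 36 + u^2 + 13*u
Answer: D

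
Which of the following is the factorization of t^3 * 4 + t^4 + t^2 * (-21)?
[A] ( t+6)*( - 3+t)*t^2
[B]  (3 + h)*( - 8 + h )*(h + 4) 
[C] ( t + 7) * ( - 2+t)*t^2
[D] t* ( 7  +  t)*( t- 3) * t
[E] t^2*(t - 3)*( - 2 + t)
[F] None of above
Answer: D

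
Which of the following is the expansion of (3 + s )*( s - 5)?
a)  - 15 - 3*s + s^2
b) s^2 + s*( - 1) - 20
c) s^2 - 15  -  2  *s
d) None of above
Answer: c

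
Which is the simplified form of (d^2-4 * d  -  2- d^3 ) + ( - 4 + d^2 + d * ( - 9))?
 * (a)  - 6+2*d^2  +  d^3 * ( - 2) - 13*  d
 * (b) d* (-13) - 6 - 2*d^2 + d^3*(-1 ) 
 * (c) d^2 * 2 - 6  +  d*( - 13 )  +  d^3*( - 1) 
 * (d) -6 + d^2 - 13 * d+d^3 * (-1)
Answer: c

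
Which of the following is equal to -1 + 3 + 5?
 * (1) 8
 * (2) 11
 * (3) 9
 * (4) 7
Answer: 4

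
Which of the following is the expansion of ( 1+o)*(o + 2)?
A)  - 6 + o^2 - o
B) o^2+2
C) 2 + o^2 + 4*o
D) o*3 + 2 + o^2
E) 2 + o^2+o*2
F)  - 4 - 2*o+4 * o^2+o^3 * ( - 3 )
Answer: D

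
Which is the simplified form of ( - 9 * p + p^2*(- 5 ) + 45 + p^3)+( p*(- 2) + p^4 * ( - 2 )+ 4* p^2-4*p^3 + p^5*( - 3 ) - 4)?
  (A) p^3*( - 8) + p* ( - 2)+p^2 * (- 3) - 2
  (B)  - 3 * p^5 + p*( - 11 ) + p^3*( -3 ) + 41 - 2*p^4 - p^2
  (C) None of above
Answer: B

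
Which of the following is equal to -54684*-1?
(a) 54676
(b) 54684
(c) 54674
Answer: b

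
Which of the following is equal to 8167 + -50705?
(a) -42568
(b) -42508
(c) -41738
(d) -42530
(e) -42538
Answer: e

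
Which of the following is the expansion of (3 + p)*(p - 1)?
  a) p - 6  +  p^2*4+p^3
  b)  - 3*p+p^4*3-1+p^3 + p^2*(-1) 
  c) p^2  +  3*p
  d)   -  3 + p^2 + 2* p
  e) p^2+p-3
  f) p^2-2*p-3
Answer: d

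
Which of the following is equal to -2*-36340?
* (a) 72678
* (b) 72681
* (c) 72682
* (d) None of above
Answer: d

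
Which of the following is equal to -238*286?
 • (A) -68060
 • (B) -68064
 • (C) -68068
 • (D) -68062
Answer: C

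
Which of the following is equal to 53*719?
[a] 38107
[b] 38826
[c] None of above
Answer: a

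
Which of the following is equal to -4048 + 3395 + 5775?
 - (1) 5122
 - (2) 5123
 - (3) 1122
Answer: 1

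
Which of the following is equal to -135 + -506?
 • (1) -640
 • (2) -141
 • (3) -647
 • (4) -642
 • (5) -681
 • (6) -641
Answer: 6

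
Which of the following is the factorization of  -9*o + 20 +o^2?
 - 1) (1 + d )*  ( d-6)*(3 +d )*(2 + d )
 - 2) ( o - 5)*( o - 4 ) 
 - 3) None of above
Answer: 2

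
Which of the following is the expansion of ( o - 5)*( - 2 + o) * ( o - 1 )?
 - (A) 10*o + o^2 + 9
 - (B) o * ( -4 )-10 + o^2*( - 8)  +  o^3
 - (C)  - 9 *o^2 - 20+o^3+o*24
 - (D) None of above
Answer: D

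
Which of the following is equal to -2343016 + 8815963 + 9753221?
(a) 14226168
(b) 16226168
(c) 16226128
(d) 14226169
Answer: b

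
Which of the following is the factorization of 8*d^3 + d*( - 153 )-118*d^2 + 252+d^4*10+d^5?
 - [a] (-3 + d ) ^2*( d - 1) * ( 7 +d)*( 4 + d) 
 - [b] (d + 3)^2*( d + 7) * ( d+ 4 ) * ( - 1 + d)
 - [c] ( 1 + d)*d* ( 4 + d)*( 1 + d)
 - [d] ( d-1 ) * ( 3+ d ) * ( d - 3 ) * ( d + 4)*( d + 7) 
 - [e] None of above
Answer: d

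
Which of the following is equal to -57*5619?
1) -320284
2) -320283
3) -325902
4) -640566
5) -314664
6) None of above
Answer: 2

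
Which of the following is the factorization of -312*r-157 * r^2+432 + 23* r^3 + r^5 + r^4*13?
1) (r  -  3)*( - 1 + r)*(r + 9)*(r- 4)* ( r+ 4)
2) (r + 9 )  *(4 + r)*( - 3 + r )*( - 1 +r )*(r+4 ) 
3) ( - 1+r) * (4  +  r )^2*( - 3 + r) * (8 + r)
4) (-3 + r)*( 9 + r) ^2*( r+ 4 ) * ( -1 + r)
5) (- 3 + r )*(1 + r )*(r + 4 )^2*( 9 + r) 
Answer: 2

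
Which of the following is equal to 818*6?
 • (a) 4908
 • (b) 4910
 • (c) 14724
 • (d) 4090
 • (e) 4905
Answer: a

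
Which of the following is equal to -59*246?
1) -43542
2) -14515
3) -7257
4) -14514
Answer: 4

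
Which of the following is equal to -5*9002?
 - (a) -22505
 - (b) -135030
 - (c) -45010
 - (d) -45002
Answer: c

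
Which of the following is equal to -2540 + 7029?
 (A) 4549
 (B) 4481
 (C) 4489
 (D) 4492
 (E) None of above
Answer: C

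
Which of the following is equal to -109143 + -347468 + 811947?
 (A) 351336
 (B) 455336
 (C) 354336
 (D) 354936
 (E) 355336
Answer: E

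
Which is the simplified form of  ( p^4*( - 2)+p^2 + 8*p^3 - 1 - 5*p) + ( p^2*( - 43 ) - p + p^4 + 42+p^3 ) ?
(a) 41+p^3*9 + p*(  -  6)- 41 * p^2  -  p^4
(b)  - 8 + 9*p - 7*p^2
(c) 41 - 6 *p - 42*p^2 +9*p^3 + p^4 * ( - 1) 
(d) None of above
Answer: c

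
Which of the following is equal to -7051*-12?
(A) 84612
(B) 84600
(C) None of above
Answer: A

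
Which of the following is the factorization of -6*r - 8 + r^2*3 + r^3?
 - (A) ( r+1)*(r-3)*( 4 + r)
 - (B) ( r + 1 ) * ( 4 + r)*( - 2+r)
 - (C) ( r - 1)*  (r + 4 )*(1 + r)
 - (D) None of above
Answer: B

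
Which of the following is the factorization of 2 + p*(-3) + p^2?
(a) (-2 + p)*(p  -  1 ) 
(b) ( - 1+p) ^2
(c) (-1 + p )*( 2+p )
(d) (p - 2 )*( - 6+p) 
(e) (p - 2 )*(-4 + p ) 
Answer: a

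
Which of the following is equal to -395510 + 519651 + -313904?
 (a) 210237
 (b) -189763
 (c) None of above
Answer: b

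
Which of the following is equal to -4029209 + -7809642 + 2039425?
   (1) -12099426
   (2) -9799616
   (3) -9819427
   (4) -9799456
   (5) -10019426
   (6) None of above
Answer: 6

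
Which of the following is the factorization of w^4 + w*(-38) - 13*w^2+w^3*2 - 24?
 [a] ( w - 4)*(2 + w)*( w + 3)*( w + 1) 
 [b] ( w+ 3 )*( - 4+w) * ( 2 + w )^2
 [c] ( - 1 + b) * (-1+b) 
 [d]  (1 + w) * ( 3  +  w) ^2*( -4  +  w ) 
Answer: a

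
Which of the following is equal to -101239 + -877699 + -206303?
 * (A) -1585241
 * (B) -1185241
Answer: B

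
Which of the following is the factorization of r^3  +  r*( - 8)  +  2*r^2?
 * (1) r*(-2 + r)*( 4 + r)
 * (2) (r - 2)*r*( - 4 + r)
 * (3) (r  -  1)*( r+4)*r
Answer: 1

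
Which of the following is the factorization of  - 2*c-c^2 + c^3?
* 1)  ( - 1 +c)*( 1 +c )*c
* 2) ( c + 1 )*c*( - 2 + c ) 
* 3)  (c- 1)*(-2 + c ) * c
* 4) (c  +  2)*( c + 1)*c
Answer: 2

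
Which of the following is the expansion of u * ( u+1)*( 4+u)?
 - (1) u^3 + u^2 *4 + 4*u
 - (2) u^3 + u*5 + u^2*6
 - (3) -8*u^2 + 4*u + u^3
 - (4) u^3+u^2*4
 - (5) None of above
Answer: 5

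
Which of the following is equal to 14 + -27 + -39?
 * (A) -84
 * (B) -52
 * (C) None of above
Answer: B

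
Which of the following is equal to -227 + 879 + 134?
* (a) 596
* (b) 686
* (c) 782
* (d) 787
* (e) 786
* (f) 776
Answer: e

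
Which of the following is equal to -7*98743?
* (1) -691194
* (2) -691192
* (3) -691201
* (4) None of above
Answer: 3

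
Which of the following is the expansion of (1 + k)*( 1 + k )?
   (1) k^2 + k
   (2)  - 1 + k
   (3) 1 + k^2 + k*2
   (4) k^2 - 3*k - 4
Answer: 3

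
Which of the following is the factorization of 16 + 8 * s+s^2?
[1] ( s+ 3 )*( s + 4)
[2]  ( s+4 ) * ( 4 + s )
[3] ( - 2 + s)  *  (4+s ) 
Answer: 2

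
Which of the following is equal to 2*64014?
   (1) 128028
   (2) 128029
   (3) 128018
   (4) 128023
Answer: 1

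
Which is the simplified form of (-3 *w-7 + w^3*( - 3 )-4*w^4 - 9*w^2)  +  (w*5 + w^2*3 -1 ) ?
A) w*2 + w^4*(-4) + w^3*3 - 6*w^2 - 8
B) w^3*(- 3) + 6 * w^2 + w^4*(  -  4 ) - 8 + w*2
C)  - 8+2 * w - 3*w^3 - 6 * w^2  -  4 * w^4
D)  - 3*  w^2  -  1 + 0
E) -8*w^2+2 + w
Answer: C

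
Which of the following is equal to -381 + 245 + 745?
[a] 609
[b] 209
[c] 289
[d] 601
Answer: a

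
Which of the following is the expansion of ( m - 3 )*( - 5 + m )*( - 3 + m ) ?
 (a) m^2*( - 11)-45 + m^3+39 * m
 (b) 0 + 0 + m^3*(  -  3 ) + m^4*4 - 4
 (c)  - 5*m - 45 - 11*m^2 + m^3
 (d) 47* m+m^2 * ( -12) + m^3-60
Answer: a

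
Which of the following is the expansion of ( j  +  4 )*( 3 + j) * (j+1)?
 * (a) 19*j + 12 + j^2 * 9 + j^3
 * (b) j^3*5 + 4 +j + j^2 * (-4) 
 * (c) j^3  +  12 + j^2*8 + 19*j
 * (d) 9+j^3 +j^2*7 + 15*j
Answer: c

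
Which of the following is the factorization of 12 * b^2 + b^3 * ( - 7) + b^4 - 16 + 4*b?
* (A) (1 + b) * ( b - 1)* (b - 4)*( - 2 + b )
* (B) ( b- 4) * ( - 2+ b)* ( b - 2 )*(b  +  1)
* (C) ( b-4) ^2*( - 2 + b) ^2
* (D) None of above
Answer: B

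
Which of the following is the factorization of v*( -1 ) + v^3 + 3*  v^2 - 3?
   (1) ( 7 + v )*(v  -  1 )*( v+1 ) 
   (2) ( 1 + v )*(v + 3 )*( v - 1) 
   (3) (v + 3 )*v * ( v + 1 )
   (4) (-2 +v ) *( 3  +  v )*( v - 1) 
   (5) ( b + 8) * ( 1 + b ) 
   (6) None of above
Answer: 2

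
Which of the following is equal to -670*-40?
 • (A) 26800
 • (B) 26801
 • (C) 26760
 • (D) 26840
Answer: A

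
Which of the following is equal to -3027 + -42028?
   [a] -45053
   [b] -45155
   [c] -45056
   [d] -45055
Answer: d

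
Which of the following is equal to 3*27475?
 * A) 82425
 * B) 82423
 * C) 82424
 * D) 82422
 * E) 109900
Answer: A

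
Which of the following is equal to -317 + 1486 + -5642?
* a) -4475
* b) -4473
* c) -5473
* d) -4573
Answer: b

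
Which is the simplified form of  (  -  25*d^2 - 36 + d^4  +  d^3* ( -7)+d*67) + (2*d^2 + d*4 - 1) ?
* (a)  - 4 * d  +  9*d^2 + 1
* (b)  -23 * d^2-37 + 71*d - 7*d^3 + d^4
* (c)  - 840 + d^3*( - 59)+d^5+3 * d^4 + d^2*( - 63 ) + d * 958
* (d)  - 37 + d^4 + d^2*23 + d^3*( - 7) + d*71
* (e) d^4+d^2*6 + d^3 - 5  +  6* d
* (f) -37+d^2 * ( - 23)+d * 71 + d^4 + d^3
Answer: b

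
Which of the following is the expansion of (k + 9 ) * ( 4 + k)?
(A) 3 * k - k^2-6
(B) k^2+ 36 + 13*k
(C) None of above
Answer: B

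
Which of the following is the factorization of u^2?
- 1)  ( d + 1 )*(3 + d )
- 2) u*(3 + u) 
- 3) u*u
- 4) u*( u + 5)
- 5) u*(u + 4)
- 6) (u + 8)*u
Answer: 3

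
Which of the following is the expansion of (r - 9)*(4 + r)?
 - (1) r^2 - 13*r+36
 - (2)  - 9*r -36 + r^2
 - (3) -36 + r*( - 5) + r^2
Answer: 3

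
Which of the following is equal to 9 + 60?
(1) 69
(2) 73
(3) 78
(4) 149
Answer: 1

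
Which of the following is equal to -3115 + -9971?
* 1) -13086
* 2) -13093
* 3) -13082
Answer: 1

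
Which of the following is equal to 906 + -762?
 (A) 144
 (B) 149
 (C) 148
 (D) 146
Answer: A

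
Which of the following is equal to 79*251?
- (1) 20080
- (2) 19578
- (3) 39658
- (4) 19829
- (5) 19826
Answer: 4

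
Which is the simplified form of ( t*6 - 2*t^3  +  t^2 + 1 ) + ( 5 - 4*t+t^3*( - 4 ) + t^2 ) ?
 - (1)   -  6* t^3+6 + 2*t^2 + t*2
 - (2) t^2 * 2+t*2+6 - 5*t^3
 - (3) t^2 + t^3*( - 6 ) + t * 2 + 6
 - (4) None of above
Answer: 1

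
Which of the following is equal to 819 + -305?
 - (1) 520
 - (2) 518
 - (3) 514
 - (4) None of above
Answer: 3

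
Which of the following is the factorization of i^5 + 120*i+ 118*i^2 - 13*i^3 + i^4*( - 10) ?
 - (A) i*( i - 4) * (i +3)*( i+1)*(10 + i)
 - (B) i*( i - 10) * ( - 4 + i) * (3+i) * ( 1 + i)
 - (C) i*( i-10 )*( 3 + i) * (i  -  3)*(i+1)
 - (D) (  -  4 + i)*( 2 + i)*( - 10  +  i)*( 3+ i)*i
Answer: B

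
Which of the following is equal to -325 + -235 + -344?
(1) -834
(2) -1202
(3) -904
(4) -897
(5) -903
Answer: 3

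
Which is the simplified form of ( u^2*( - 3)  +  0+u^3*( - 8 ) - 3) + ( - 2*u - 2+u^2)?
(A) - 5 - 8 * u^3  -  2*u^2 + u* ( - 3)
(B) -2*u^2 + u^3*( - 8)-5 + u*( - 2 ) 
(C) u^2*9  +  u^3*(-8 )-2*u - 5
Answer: B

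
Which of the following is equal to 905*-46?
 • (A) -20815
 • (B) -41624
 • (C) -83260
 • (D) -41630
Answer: D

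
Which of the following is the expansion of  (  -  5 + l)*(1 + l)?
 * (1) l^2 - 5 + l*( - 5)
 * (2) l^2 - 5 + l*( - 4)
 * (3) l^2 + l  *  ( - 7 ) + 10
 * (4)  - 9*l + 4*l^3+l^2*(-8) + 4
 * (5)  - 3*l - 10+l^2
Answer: 2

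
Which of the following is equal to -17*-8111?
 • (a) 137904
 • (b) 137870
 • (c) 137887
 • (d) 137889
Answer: c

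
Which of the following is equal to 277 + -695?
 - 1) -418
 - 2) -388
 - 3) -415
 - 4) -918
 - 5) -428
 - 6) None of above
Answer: 1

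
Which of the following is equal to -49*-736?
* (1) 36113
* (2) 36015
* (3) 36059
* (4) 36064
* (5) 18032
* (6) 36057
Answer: 4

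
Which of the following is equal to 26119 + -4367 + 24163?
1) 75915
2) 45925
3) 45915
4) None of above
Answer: 3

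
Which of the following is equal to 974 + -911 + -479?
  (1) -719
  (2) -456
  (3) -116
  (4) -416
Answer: 4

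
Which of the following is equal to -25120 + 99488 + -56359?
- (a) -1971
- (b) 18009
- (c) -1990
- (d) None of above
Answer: b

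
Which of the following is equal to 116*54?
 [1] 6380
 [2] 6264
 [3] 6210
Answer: 2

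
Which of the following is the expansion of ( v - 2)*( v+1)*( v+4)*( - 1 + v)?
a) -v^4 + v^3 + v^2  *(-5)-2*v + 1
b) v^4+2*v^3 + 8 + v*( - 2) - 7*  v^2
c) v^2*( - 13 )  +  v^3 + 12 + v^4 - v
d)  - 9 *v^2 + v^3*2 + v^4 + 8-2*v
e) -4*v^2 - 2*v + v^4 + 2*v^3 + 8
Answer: d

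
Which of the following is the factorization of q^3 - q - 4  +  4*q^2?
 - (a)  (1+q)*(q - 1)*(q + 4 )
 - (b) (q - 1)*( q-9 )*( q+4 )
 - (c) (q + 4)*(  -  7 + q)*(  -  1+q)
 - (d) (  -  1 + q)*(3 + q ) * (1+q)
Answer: a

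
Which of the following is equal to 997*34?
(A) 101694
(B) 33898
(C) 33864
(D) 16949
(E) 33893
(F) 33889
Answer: B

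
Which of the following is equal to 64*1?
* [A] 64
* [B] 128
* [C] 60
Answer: A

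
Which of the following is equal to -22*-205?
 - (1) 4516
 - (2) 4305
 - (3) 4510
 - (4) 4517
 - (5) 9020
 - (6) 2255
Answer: 3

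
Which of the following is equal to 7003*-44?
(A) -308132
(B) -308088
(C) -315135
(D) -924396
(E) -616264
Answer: A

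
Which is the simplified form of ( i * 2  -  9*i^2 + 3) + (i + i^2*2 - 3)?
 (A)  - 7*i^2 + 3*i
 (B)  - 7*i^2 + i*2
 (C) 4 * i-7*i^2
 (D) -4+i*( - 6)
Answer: A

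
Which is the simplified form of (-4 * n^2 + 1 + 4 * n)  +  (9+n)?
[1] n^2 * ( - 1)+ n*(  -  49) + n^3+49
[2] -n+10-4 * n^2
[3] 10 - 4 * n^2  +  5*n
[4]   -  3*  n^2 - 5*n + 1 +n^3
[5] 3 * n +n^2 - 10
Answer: 3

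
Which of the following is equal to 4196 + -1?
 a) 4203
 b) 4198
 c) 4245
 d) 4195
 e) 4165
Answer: d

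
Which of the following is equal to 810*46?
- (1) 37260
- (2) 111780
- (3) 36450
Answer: 1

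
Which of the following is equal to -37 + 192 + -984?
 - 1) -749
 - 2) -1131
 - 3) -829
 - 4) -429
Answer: 3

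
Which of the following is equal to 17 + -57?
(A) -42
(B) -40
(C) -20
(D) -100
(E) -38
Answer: B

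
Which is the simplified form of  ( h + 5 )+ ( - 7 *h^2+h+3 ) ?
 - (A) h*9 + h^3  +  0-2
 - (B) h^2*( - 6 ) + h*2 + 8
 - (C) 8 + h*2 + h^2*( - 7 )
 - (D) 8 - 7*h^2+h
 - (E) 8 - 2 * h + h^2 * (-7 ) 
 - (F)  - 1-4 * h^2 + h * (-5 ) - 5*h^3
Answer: C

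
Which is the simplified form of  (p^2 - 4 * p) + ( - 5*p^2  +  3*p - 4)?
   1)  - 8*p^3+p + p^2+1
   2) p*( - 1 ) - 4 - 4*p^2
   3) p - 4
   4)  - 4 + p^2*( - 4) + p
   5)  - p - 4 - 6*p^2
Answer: 2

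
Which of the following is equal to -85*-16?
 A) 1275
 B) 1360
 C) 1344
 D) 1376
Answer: B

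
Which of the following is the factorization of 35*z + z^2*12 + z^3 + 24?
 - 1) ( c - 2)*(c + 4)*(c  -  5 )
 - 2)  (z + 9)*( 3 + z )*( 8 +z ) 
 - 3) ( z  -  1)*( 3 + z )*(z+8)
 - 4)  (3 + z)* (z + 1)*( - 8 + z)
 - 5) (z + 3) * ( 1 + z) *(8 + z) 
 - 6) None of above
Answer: 5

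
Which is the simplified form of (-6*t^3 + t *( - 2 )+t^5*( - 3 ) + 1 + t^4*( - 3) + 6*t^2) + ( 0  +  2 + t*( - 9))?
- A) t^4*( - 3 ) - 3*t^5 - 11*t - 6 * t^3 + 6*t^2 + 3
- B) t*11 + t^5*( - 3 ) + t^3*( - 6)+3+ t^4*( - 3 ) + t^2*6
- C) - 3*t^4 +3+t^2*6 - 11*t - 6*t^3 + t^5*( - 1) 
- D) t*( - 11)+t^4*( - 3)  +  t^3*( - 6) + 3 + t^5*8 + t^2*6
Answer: A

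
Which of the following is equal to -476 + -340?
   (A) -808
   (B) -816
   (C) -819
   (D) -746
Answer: B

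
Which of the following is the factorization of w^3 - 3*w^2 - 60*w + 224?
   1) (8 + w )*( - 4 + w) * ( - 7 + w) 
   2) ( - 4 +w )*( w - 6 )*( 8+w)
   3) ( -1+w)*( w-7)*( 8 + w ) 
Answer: 1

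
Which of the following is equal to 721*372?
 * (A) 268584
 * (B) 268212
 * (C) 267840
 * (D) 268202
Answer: B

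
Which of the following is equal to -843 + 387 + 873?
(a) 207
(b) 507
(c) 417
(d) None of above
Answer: c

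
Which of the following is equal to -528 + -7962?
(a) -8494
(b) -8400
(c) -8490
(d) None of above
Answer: c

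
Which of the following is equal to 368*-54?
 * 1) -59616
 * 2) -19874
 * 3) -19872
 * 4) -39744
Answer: 3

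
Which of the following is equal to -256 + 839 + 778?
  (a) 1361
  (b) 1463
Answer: a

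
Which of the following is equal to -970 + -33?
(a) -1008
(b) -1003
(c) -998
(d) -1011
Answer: b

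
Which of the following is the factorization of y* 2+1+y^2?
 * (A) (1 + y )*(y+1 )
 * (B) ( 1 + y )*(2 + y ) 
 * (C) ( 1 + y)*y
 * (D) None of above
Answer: A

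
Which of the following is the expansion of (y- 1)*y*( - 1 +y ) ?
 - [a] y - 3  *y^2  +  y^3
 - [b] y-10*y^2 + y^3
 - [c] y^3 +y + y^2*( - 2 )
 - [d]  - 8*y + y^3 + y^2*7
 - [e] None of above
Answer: c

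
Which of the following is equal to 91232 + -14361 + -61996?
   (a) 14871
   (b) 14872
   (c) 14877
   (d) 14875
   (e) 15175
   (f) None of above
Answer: d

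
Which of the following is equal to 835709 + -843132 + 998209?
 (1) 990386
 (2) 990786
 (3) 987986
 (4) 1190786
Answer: 2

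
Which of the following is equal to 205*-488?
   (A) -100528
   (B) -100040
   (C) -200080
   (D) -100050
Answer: B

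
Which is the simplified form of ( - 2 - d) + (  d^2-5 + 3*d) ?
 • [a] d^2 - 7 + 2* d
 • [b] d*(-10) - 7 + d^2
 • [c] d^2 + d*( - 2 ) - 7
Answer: a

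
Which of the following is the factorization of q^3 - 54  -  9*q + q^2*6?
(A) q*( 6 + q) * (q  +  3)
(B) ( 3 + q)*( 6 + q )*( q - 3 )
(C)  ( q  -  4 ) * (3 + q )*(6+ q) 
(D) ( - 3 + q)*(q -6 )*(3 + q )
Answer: B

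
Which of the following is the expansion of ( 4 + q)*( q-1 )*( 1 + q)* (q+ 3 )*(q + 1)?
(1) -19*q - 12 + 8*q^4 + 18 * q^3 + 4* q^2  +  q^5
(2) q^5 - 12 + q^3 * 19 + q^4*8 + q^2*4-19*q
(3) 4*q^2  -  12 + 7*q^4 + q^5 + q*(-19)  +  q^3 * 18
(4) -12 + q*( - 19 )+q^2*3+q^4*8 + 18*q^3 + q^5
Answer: 1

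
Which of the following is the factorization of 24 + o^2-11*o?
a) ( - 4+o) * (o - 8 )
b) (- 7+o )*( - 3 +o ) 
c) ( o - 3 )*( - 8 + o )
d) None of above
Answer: c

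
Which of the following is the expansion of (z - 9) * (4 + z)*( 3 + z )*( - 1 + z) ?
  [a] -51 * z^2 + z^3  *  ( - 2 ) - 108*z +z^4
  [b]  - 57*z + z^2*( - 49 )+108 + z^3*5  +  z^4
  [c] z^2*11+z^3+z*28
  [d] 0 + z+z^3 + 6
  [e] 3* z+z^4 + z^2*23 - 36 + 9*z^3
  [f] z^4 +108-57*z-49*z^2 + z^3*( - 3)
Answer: f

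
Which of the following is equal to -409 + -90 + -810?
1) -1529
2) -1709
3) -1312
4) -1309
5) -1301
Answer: 4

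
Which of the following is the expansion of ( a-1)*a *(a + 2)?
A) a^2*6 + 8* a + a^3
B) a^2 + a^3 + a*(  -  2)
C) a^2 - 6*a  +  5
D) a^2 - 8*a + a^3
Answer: B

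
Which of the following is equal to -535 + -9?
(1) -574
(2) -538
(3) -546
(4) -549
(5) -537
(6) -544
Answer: 6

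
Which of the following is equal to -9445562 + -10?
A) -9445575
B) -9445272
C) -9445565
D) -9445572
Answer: D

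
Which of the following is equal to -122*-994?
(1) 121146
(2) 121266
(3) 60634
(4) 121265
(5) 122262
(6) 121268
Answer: 6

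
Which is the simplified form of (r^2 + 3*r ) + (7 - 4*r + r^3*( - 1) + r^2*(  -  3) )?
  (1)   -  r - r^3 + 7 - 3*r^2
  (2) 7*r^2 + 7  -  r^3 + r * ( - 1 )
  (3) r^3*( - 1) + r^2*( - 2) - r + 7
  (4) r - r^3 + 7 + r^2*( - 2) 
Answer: 3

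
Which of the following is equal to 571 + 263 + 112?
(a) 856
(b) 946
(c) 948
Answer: b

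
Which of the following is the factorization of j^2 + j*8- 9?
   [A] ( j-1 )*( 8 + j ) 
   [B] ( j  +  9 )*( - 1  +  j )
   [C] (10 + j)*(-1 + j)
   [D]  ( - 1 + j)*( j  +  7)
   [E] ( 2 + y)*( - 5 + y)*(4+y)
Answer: B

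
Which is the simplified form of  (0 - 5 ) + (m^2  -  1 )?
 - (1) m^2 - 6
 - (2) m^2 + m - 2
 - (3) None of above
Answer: 1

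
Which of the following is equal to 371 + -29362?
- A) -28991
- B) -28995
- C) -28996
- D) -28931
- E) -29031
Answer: A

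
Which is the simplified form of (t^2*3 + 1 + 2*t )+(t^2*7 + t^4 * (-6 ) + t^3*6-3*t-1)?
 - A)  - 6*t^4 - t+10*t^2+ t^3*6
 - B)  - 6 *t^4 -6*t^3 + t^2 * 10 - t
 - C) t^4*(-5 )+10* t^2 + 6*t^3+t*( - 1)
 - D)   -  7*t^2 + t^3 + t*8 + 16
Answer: A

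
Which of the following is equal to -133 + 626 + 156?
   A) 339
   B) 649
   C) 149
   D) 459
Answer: B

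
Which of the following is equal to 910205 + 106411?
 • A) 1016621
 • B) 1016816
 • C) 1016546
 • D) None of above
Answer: D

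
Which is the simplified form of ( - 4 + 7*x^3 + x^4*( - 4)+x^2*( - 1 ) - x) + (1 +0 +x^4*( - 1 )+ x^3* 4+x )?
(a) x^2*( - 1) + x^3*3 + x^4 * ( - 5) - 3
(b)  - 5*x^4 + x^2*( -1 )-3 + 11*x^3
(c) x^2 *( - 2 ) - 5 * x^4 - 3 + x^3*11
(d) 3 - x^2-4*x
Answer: b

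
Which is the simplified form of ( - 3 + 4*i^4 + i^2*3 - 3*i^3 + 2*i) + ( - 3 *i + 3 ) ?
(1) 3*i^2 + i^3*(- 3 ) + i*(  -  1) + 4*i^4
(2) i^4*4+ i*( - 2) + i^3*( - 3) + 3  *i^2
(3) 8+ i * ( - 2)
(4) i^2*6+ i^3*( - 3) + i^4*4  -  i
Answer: 1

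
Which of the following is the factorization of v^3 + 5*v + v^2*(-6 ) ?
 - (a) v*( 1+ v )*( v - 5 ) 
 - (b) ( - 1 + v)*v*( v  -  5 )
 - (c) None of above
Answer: b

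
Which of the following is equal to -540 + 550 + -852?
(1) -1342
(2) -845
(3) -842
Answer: 3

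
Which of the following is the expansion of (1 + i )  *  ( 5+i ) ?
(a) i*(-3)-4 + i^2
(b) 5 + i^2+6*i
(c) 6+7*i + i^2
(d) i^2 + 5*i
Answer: b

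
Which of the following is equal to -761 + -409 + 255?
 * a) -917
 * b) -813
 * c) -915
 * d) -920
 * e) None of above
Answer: c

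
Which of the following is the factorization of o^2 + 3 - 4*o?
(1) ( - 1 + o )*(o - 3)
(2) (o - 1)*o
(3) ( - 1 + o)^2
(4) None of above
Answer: 1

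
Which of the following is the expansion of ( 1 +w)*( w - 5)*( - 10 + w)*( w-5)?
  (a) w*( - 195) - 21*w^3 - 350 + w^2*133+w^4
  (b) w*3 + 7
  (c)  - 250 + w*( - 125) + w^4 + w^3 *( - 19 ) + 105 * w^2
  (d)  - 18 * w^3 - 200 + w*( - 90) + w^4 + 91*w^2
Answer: c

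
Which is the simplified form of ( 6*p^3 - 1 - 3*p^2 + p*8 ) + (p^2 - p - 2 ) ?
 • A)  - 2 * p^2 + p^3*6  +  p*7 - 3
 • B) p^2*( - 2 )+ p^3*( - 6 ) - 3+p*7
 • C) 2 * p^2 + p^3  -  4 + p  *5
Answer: A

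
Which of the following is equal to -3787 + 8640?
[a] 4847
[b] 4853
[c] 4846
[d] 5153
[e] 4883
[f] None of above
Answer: b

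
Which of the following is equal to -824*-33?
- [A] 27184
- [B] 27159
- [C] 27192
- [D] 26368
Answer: C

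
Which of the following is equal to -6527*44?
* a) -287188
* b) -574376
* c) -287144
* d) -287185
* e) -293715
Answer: a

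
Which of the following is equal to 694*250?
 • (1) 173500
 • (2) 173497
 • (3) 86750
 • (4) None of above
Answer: 1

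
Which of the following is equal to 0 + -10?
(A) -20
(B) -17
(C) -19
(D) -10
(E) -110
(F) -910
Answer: D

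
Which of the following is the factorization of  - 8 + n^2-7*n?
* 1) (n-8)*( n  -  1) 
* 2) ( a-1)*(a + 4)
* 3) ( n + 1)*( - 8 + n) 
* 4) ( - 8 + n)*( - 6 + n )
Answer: 3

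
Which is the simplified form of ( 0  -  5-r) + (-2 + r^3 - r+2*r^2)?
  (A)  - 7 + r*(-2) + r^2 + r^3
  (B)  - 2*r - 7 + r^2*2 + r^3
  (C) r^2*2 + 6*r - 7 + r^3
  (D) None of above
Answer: B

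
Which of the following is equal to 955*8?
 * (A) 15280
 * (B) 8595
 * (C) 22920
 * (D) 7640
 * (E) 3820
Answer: D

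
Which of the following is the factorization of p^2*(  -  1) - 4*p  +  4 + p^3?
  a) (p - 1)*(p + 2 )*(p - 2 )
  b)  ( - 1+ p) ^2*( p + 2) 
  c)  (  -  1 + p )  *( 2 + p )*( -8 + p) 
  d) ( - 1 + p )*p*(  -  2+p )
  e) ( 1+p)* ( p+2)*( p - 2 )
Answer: a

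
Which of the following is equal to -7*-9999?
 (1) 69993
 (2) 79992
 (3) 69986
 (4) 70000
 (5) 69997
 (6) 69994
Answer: 1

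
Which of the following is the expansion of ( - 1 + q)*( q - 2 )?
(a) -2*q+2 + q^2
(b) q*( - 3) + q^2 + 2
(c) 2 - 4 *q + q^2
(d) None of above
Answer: b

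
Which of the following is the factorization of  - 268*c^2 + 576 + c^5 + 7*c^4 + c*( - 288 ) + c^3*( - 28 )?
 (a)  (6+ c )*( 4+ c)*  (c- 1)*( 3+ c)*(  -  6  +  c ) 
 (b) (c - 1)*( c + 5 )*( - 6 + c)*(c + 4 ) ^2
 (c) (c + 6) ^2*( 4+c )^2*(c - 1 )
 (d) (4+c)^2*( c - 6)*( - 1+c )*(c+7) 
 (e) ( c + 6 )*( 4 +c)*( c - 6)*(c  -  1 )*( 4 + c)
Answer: e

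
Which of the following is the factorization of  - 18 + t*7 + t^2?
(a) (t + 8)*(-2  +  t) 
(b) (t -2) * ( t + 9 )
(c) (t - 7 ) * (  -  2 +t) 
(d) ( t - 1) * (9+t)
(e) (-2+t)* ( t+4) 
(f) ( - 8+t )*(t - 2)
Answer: b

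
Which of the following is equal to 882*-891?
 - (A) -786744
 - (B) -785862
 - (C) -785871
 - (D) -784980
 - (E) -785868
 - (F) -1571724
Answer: B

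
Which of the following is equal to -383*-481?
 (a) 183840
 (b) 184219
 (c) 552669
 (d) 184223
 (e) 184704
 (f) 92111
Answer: d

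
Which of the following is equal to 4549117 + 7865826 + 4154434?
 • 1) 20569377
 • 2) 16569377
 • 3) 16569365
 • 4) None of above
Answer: 2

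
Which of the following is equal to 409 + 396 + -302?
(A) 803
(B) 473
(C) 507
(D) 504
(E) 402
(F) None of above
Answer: F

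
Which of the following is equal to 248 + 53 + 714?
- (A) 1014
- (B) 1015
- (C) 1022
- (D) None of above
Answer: B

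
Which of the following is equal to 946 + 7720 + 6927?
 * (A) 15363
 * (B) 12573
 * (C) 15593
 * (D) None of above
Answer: C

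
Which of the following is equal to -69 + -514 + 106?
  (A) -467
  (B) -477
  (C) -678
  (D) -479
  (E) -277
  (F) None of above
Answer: B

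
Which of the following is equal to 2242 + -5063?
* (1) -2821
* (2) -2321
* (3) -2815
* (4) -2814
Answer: 1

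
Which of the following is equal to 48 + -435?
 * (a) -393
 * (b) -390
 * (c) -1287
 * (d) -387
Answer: d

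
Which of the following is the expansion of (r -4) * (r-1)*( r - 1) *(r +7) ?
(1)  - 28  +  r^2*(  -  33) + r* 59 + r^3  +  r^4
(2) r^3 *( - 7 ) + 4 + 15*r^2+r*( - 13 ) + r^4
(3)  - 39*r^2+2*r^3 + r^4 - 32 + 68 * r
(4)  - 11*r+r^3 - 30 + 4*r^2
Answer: 1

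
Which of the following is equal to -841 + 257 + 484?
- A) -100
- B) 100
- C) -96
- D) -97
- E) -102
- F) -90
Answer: A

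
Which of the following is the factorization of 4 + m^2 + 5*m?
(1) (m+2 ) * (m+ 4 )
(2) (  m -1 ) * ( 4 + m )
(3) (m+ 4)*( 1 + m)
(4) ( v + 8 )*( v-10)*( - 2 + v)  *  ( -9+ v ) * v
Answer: 3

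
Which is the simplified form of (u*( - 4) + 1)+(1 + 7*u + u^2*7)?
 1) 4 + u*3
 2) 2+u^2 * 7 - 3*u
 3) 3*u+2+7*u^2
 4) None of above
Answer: 3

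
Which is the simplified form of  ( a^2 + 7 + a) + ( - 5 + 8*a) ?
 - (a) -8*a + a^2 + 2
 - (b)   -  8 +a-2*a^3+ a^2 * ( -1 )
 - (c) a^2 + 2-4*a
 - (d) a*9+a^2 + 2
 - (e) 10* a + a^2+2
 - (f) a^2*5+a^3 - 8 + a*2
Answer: d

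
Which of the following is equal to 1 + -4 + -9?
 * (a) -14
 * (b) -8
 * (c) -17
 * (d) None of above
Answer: d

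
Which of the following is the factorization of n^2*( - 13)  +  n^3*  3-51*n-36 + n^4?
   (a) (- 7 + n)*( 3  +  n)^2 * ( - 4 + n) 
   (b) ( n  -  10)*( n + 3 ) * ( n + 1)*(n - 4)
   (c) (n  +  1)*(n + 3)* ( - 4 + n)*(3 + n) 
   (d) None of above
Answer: c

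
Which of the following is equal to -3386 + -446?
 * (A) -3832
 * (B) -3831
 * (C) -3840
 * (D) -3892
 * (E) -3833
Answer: A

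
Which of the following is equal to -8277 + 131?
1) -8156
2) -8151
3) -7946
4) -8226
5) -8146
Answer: 5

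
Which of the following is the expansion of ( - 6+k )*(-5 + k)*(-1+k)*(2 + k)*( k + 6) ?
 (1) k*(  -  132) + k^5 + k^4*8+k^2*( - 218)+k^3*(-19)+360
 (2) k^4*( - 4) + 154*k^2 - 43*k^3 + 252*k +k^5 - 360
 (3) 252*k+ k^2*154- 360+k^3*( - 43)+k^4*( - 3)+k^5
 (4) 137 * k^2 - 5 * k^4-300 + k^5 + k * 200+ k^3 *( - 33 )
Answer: 2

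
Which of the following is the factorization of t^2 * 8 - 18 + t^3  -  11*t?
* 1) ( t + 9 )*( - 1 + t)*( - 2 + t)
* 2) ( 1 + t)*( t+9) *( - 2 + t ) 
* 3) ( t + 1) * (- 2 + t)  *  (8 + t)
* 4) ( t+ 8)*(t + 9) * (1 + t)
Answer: 2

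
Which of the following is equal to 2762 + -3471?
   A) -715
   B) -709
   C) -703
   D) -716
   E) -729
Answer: B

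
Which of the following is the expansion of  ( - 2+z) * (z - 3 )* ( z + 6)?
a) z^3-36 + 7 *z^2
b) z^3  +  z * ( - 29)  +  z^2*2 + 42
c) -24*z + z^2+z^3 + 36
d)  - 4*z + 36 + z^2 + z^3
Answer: c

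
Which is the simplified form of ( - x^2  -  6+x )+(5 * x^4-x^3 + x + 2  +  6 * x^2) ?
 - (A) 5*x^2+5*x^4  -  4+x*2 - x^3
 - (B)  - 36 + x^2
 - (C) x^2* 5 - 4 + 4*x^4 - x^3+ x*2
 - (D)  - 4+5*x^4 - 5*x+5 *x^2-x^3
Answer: A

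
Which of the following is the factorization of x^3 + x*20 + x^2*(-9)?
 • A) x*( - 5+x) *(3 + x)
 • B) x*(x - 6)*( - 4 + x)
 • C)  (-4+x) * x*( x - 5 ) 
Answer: C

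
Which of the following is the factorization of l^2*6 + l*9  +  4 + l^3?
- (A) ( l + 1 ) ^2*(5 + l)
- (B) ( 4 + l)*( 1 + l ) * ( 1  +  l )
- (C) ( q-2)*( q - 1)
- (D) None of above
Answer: B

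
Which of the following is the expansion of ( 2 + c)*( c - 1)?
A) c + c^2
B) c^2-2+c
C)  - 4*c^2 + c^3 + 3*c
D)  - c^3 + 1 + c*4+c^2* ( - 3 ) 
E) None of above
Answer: B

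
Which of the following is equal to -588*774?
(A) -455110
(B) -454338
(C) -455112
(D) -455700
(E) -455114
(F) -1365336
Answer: C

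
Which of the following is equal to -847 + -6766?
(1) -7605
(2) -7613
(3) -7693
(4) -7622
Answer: 2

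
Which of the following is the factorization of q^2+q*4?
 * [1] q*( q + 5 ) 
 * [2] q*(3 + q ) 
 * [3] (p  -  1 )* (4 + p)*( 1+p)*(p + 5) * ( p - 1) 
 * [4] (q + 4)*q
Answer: 4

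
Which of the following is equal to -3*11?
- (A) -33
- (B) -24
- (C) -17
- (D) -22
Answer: A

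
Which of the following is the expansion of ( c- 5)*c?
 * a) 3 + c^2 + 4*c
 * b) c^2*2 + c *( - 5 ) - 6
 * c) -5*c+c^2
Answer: c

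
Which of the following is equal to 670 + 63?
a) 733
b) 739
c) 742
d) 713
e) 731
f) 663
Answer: a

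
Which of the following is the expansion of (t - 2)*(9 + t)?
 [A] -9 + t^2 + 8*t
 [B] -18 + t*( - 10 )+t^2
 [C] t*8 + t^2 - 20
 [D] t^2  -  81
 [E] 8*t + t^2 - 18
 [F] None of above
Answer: F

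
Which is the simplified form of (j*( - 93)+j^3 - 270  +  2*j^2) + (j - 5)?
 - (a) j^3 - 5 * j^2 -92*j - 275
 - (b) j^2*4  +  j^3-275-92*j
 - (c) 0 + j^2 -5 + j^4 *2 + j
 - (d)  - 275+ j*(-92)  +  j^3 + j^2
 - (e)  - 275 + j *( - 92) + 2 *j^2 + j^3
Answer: e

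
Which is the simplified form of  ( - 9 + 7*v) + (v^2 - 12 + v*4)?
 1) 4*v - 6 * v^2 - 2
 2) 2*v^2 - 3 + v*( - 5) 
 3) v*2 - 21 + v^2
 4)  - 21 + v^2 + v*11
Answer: 4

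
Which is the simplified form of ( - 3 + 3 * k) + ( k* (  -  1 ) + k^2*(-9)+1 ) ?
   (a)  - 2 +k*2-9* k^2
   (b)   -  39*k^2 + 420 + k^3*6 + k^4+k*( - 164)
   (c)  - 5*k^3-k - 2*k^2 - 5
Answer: a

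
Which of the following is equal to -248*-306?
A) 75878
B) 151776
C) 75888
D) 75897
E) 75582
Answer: C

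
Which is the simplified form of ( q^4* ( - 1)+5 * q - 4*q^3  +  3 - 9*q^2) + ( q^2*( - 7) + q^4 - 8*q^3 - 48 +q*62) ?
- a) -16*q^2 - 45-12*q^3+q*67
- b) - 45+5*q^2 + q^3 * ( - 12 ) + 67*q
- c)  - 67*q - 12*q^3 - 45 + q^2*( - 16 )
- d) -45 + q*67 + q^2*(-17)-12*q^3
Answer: a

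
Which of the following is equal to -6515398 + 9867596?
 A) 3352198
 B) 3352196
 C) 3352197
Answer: A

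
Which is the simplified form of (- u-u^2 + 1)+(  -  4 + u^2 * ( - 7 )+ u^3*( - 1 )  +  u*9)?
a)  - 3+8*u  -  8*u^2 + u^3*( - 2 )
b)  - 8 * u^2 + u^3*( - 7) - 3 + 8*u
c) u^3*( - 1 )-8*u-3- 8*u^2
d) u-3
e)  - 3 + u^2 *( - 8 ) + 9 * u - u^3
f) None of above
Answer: f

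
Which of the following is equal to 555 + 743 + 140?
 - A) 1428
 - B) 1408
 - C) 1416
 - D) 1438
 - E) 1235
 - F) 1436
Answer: D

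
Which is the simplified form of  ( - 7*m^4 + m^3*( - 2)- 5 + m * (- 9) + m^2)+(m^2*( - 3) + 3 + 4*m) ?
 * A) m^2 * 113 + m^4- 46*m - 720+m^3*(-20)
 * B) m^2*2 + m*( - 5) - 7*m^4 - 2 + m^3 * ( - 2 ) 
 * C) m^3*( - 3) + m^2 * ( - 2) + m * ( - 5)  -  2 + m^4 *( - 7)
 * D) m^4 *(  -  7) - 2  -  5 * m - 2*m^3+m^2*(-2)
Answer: D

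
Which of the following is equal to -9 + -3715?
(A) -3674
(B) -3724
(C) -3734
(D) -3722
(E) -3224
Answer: B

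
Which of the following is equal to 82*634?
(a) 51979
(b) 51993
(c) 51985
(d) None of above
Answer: d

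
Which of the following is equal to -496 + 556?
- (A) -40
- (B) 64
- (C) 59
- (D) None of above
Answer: D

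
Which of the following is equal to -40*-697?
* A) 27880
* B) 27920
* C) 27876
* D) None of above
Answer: A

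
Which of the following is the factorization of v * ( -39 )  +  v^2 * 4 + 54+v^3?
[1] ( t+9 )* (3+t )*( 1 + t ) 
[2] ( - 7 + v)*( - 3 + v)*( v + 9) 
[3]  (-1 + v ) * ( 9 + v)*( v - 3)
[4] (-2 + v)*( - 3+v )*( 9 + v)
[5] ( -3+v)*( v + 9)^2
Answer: 4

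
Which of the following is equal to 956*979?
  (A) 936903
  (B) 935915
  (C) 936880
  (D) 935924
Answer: D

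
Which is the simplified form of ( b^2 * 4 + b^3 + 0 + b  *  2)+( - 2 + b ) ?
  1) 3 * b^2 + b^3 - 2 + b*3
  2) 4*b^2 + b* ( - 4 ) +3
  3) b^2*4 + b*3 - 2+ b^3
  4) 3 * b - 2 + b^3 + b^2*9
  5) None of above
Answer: 3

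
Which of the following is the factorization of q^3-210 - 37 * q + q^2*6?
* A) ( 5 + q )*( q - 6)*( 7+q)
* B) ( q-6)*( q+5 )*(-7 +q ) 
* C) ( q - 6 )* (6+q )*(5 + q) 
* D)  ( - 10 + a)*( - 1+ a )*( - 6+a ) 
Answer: A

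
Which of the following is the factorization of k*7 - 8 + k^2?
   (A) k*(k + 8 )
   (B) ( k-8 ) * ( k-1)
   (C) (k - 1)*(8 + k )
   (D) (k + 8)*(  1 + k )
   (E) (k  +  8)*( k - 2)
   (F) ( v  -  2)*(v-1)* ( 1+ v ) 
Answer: C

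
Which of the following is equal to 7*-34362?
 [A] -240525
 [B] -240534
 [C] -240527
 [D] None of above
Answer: B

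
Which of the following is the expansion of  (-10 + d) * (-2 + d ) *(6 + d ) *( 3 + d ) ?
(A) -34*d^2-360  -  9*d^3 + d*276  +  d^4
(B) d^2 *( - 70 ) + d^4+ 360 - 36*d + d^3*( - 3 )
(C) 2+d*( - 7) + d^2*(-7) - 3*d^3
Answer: B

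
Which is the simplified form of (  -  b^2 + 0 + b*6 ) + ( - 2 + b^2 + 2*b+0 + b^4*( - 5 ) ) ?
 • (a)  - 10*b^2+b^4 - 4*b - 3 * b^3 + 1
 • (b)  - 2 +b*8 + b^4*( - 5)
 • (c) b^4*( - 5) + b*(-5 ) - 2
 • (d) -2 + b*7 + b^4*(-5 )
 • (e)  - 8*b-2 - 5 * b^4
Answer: b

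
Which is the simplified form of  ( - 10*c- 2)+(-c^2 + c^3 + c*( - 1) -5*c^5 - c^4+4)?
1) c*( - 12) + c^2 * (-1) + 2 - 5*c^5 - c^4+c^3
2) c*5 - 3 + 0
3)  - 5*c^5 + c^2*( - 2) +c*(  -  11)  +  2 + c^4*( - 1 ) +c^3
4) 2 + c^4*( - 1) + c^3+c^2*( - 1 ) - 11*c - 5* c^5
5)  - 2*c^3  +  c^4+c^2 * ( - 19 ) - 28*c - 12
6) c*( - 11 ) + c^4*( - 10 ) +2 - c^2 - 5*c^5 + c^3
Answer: 4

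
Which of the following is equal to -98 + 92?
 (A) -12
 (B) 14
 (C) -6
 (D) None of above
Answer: C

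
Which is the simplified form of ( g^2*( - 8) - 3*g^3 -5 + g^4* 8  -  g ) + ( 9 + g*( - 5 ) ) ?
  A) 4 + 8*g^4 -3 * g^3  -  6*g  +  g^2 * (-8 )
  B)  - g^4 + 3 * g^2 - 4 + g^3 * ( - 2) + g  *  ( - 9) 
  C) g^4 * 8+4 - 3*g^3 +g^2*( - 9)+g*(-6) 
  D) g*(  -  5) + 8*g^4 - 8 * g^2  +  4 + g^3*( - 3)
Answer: A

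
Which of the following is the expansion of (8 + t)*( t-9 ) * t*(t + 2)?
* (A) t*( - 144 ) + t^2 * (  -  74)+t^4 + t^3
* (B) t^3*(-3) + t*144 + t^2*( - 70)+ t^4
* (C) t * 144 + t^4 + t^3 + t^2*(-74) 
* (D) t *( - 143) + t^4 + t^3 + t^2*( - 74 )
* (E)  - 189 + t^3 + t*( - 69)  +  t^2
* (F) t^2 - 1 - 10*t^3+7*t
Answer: A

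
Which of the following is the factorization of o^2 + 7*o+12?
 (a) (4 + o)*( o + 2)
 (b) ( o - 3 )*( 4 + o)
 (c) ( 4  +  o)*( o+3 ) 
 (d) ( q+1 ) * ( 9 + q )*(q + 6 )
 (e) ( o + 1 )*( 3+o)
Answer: c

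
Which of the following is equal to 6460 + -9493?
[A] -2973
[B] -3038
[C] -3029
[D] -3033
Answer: D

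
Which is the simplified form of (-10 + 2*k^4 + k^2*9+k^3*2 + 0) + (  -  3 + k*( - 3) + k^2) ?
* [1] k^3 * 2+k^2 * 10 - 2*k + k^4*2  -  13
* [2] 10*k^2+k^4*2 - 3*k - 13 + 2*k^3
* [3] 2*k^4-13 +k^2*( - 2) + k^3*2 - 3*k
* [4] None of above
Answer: 2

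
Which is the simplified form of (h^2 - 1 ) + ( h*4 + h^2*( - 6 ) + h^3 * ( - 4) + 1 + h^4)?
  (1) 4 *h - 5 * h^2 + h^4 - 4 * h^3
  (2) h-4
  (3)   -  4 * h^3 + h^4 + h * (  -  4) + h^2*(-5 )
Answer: 1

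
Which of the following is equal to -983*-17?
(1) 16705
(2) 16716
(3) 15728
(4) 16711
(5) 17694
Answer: 4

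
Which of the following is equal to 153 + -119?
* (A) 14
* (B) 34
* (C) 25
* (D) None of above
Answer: B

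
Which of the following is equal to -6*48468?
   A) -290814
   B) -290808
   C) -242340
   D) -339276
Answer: B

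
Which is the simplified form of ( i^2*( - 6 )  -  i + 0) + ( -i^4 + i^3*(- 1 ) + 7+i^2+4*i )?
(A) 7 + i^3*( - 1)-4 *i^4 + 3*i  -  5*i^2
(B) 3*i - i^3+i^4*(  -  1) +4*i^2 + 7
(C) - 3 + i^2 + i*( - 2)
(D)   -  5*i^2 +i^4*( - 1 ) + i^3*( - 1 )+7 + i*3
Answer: D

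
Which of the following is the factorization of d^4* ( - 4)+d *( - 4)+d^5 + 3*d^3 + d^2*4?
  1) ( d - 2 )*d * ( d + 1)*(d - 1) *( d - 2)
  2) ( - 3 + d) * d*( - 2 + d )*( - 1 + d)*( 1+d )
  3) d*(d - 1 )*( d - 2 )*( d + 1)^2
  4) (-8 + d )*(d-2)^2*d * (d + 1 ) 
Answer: 1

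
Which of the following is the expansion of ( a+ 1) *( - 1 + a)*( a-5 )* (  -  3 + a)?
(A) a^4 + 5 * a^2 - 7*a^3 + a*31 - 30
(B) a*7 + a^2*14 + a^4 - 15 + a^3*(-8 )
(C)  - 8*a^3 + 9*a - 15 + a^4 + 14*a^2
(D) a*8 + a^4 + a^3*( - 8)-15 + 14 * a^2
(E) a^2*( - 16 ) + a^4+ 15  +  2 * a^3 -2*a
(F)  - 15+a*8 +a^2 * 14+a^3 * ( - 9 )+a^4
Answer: D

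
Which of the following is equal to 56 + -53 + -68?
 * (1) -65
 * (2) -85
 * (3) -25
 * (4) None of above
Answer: 1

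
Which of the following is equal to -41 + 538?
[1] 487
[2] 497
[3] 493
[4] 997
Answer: 2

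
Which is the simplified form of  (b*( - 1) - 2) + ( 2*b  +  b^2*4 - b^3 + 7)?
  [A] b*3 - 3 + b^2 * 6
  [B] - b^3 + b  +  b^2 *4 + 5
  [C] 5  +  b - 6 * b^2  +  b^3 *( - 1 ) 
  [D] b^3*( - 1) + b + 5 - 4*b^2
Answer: B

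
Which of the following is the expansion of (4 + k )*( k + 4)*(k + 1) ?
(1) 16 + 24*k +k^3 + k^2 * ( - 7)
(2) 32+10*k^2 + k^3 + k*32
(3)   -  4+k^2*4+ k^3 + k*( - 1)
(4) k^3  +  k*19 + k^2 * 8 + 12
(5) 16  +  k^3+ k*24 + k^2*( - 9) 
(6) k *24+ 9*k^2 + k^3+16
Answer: 6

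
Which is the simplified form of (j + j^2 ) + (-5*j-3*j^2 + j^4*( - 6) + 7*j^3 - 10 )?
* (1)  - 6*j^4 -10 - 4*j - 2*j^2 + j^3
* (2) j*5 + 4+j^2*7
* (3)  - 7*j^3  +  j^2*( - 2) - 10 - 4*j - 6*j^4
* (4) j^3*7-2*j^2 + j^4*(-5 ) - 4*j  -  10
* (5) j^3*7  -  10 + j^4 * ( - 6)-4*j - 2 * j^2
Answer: 5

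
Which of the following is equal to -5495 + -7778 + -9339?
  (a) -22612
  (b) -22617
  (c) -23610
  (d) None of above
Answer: a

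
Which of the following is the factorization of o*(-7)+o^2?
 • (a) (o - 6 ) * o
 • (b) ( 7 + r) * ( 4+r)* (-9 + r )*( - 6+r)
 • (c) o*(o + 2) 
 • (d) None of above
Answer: d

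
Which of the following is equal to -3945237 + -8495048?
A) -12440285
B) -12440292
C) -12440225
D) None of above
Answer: A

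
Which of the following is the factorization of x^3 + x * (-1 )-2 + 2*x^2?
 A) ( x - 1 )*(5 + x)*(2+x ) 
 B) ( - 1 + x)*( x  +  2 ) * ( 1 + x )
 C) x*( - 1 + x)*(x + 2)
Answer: B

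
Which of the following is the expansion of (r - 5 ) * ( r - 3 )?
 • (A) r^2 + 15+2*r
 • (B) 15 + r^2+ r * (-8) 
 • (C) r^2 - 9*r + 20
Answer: B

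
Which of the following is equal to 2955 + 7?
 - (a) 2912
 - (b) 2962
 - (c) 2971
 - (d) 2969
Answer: b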